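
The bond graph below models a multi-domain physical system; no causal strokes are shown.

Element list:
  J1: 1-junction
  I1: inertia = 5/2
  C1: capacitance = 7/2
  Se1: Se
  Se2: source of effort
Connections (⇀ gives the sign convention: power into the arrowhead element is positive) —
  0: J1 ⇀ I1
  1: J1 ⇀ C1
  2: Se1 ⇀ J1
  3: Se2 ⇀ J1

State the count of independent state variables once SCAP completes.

2  (C1, I1 all integral)

b2 |J1  (Se1 fixes effort; stroke away)
b3 |J1  (source Se2 imposes e)
b0 |I1  (I1 outputs flow p/I1)
b1 |J1  (J1: bond 0 brought flow, rest push out)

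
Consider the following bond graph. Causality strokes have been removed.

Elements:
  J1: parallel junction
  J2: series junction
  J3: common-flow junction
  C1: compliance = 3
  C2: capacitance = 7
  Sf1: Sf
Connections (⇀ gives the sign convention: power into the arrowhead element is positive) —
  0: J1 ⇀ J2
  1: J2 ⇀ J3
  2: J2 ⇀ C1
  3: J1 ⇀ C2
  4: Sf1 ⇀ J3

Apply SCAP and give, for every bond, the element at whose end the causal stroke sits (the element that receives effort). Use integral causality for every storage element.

b4 stroke at Sf1  (source Sf1 imposes f)
b1 stroke at J3  (1-jn J3 has f-setter on 4)
b0 stroke at J2  (J2: bond 1 brought flow, rest push out)
b2 stroke at J2  (J2 flow already set via bond 1)
b3 stroke at J1  (closing 0-jn rule on J1)

β0 |J2
β1 |J3
β2 |J2
β3 |J1
β4 |Sf1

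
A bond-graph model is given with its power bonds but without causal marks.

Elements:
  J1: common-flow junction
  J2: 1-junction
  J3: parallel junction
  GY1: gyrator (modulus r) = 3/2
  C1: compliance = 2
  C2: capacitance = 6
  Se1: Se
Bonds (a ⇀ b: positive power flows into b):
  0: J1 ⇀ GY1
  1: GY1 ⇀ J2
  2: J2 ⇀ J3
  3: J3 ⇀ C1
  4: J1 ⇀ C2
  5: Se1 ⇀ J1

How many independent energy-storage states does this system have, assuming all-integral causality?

2  (C1, C2 all integral)

bond 5 stroke at J1  (source Se1 imposes e)
bond 3 stroke at J3  (C1 integral (e out))
bond 2 stroke at J2  (J3 effort already set via bond 3)
bond 1 stroke at GY1  (J2: last free bond brings flow in)
bond 0 stroke at GY1  (GY1: gyrator matches bond 1)
bond 4 stroke at J1  (J1 flow already set via bond 0)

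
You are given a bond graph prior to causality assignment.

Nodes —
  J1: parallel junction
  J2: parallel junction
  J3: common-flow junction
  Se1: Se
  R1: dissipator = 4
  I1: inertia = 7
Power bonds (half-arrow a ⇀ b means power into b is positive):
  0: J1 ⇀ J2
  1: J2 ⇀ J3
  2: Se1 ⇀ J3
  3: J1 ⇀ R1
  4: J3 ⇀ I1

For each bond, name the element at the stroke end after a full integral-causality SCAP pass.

β2 stroke→J3  (Se1: effort source, stroke at far end)
β4 stroke→I1  (I1 outputs flow p/I1)
β1 stroke→J3  (J3: bond 4 brought flow, rest push out)
β0 stroke→J2  (J2 needs exactly one e-in)
β3 stroke→J1  (J1 needs exactly one e-in)

#0 |J2
#1 |J3
#2 |J3
#3 |J1
#4 |I1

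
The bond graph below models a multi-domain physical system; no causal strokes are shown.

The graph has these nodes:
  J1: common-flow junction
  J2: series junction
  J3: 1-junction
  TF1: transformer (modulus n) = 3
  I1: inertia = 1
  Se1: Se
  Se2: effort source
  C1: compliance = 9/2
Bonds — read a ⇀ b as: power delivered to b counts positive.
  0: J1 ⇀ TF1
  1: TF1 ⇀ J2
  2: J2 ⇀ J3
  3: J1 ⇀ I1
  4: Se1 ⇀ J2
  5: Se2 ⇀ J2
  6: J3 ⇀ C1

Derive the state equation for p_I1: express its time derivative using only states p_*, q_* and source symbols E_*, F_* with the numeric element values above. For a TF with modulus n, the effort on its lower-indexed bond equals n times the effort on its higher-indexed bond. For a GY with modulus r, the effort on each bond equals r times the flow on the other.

dp_I1/dt = 3*E_Se1 + 3*E_Se2 - 2*q_C1/3

#4 →J2  (source Se1 imposes e)
#5 →J2  (source Se2 imposes e)
#3 →I1  (I1 integral (f out))
#0 →J1  (common-f at J1 fixed by 3)
#1 →TF1  (TF1 one-in-one-out from 0)
#2 →J2  (1-jn J2 has f-setter on 1)
#6 →J3  (J3: bond 2 brought flow, rest push out)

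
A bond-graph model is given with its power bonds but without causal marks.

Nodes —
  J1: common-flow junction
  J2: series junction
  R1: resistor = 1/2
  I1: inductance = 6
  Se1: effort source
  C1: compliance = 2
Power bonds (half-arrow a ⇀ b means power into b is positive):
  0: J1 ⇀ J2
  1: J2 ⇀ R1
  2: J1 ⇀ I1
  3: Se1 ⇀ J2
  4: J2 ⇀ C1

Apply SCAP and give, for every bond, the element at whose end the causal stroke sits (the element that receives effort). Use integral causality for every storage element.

β0 |J1
β1 |J2
β2 |I1
β3 |J2
β4 |J2

bond 3 →J2  (source Se1 imposes e)
bond 2 →I1  (prefer integral on I1)
bond 0 →J1  (1-jn J1 has f-setter on 2)
bond 1 →J2  (1-jn J2 has f-setter on 0)
bond 4 →J2  (1-jn J2 has f-setter on 0)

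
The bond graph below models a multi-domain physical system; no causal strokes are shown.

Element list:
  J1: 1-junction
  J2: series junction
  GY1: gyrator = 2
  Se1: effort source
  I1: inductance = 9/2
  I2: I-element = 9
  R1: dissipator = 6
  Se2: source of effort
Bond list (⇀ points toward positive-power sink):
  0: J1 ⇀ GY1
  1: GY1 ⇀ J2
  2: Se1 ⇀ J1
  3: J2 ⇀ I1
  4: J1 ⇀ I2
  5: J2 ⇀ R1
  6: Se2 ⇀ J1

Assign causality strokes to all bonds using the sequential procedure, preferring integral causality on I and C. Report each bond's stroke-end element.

#2 →J1  (source Se1 imposes e)
#6 →J1  (Se2 fixes effort; stroke away)
#3 →I1  (I1: I, integral causality)
#1 →J2  (common-f at J2 fixed by 3)
#5 →J2  (J2: bond 3 brought flow, rest push out)
#0 →J1  (through GY1, causality inverts; strokes same side of GY1)
#4 →I2  (J1: last free bond brings flow in)

#0 stroke→J1
#1 stroke→J2
#2 stroke→J1
#3 stroke→I1
#4 stroke→I2
#5 stroke→J2
#6 stroke→J1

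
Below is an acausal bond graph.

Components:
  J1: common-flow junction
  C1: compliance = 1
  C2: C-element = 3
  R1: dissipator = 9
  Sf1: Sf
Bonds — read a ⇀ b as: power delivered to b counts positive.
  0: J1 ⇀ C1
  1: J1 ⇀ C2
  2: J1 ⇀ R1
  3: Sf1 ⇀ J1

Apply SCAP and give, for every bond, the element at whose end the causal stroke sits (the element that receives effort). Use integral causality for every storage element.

b0 →J1
b1 →J1
b2 →J1
b3 →Sf1

bond 3 →Sf1  (Sf1 fixes flow; stroke at Sf1)
bond 0 →J1  (common-f at J1 fixed by 3)
bond 1 →J1  (common-f at J1 fixed by 3)
bond 2 →J1  (1-jn J1 has f-setter on 3)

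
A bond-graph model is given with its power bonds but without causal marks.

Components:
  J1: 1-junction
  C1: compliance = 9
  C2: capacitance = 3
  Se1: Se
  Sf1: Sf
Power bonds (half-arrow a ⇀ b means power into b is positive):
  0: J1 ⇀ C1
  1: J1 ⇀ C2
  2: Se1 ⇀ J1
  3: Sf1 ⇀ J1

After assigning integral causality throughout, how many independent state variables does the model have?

bond 2 stroke at J1  (Se1: effort source, stroke at far end)
bond 3 stroke at Sf1  (Sf1 fixes flow; stroke at Sf1)
bond 0 stroke at J1  (J1: bond 3 brought flow, rest push out)
bond 1 stroke at J1  (1-jn J1 has f-setter on 3)

2  (C1, C2 all integral)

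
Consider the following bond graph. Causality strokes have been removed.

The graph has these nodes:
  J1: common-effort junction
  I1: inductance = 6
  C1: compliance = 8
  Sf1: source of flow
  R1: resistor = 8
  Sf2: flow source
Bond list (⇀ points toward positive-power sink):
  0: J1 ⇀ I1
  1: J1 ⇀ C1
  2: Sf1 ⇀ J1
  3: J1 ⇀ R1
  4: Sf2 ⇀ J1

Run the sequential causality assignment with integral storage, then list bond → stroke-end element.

b2 →Sf1  (Sf1 (Sf) sets flow on bond)
b4 →Sf2  (Sf2 (Sf) sets flow on bond)
b0 →I1  (I1 integral (f out))
b1 →J1  (C1: C, integral causality)
b3 →R1  (0-jn J1 has e-setter on 1)

bond 0 stroke→I1
bond 1 stroke→J1
bond 2 stroke→Sf1
bond 3 stroke→R1
bond 4 stroke→Sf2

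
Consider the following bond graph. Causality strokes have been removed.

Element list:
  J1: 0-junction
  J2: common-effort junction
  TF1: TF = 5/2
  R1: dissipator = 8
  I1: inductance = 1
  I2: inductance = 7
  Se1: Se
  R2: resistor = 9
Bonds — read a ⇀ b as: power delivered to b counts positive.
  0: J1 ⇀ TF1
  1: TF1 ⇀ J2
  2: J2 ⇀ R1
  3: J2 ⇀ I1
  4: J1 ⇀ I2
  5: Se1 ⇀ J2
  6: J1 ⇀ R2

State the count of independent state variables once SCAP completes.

bond 5 →J2  (Se1: effort source, stroke at far end)
bond 1 →TF1  (J2: bond 5 brought effort, rest push out)
bond 2 →R1  (common-e at J2 fixed by 5)
bond 3 →I1  (0-jn J2 has e-setter on 5)
bond 0 →J1  (TF1: transformer flips bond 1)
bond 4 →I2  (J1: bond 0 brought effort, rest push out)
bond 6 →R2  (common-e at J1 fixed by 0)

2  (I1, I2 all integral)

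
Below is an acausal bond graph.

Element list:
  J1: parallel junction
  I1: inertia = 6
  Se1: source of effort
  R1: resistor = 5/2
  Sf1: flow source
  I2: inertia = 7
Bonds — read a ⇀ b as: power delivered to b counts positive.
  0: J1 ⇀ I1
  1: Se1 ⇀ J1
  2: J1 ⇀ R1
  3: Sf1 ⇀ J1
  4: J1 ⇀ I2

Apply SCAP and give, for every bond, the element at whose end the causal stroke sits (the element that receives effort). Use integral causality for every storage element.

#1 |J1  (Se1 (Se) sets effort on bond)
#3 |Sf1  (Sf1 (Sf) sets flow on bond)
#0 |I1  (J1: bond 1 brought effort, rest push out)
#2 |R1  (J1 effort already set via bond 1)
#4 |I2  (0-jn J1 has e-setter on 1)

β0 →I1
β1 →J1
β2 →R1
β3 →Sf1
β4 →I2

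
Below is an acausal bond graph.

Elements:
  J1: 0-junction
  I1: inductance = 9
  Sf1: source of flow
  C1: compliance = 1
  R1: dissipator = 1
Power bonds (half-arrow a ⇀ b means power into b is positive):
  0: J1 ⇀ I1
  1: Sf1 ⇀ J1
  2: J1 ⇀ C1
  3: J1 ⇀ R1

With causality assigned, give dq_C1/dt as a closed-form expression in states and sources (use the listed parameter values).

dq_C1/dt = F_Sf1 - p_I1/9 - q_C1

#1 stroke→Sf1  (Sf1 (Sf) sets flow on bond)
#0 stroke→I1  (I1: I, integral causality)
#2 stroke→J1  (C1: C, integral causality)
#3 stroke→R1  (common-e at J1 fixed by 2)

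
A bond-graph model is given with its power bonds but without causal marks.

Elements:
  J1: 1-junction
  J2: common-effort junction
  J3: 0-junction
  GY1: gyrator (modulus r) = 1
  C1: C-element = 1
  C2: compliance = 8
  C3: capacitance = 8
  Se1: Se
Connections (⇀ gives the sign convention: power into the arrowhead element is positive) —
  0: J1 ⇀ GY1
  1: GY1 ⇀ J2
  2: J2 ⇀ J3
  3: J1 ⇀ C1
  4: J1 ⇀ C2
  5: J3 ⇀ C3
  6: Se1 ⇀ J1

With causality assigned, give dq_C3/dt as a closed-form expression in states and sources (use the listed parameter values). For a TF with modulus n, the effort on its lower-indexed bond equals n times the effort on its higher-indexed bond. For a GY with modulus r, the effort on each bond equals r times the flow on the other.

β6 stroke at J1  (Se1 fixes effort; stroke away)
β3 stroke at J1  (C1 integral (e out))
β4 stroke at J1  (C2 outputs effort q/C2)
β0 stroke at GY1  (J1 needs exactly one f-in)
β1 stroke at GY1  (GY GY1: same side as bond 0)
β2 stroke at J2  (only one effort-in slot at J2)
β5 stroke at J3  (only one effort-in slot at J3)

dq_C3/dt = E_Se1 - q_C1 - q_C2/8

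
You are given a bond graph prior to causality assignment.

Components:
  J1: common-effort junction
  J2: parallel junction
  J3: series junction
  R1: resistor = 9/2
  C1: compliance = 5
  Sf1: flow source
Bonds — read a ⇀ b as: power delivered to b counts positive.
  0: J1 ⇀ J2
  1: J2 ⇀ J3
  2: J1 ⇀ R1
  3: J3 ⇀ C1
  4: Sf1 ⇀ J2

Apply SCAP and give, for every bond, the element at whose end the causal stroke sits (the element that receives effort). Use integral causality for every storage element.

bond 0 |J1
bond 1 |J2
bond 2 |R1
bond 3 |J3
bond 4 |Sf1

#4 stroke at Sf1  (Sf1 (Sf) sets flow on bond)
#3 stroke at J3  (prefer integral on C1)
#1 stroke at J2  (closing 1-jn rule on J3)
#0 stroke at J1  (J2 effort already set via bond 1)
#2 stroke at R1  (common-e at J1 fixed by 0)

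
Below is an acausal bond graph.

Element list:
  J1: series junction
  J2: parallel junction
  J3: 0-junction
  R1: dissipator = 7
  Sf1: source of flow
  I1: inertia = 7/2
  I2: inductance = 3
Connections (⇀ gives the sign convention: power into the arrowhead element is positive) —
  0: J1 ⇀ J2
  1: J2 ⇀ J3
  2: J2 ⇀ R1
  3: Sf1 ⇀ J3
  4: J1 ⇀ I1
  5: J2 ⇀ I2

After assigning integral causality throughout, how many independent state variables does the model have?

2  (I1, I2 all integral)

β3 stroke at Sf1  (Sf1 fixes flow; stroke at Sf1)
β1 stroke at J3  (only one effort-in slot at J3)
β4 stroke at I1  (I1: I, integral causality)
β0 stroke at J1  (1-jn J1 has f-setter on 4)
β5 stroke at I2  (I2 outputs flow p/I2)
β2 stroke at J2  (closing 0-jn rule on J2)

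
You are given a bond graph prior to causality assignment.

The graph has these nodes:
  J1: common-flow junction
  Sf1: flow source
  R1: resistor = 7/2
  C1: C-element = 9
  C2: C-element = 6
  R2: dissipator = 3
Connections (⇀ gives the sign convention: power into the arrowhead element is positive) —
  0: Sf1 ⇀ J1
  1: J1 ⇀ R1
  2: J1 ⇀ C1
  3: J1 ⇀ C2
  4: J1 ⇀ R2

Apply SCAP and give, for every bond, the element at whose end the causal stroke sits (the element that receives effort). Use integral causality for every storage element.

bond 0 →Sf1
bond 1 →J1
bond 2 →J1
bond 3 →J1
bond 4 →J1

bond 0 stroke→Sf1  (Sf1 fixes flow; stroke at Sf1)
bond 1 stroke→J1  (common-f at J1 fixed by 0)
bond 2 stroke→J1  (J1: bond 0 brought flow, rest push out)
bond 3 stroke→J1  (common-f at J1 fixed by 0)
bond 4 stroke→J1  (common-f at J1 fixed by 0)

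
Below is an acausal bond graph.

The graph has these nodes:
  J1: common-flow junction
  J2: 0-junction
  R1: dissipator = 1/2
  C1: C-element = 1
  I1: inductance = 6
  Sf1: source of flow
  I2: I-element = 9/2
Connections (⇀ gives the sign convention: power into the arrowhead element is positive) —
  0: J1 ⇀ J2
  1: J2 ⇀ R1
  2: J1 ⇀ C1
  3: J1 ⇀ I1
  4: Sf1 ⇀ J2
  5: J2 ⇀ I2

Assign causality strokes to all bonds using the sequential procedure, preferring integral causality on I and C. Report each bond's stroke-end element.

b4 →Sf1  (Sf1 (Sf) sets flow on bond)
b2 →J1  (C1: C, integral causality)
b3 →I1  (prefer integral on I1)
b0 →J1  (1-jn J1 has f-setter on 3)
b5 →I2  (I2: I, integral causality)
b1 →J2  (closing 0-jn rule on J2)

#0 |J1
#1 |J2
#2 |J1
#3 |I1
#4 |Sf1
#5 |I2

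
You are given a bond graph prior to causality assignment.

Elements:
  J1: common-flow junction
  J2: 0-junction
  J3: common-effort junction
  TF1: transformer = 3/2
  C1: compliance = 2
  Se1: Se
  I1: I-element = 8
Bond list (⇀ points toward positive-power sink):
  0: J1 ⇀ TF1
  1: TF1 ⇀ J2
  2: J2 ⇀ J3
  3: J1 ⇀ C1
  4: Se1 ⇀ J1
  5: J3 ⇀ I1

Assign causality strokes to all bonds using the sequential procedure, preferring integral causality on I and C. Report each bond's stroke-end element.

b4 stroke→J1  (Se1 (Se) sets effort on bond)
b3 stroke→J1  (C1 integral (e out))
b0 stroke→TF1  (J1 needs exactly one f-in)
b1 stroke→J2  (TF1: transformer flips bond 0)
b2 stroke→J3  (J2: bond 1 brought effort, rest push out)
b5 stroke→I1  (J3 effort already set via bond 2)

#0 |TF1
#1 |J2
#2 |J3
#3 |J1
#4 |J1
#5 |I1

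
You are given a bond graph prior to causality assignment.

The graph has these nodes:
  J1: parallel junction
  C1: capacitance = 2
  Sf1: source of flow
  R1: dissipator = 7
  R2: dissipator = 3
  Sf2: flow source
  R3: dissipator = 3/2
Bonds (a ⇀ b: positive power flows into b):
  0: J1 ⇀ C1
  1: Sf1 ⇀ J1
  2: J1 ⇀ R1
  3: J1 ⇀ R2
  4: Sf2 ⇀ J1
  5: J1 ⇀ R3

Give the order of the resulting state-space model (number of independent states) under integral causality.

b1 |Sf1  (Sf1: flow source, stroke at near end)
b4 |Sf2  (source Sf2 imposes f)
b0 |J1  (C1: C, integral causality)
b2 |R1  (0-jn J1 has e-setter on 0)
b3 |R2  (J1: bond 0 brought effort, rest push out)
b5 |R3  (J1: bond 0 brought effort, rest push out)

1  (C1 all integral)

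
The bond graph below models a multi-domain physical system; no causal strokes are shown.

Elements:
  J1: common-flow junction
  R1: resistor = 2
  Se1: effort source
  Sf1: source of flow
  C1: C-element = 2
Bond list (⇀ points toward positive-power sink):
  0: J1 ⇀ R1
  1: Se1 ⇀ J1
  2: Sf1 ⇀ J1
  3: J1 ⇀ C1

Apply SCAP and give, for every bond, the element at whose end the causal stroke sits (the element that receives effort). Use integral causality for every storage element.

#1 stroke at J1  (Se1 (Se) sets effort on bond)
#2 stroke at Sf1  (Sf1 (Sf) sets flow on bond)
#0 stroke at J1  (common-f at J1 fixed by 2)
#3 stroke at J1  (1-jn J1 has f-setter on 2)

β0 →J1
β1 →J1
β2 →Sf1
β3 →J1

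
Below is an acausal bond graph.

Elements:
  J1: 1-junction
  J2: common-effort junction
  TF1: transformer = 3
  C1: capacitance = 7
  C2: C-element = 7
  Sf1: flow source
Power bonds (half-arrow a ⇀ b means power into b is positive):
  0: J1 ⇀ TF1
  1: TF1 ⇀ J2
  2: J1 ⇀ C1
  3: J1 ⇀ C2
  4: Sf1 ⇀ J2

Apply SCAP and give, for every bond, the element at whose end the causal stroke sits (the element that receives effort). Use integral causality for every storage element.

bond 0 |TF1
bond 1 |J2
bond 2 |J1
bond 3 |J1
bond 4 |Sf1

β4 →Sf1  (Sf1 (Sf) sets flow on bond)
β1 →J2  (closing 0-jn rule on J2)
β0 →TF1  (through TF1, causality passes straight; one stroke at TF1)
β2 →J1  (1-jn J1 has f-setter on 0)
β3 →J1  (common-f at J1 fixed by 0)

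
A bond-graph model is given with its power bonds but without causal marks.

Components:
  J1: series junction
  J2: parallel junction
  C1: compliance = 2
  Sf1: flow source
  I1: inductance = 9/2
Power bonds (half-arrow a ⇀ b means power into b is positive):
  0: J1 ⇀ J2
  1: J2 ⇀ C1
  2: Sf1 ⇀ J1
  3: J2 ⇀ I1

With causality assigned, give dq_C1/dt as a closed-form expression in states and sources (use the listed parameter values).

#2 →Sf1  (Sf1 fixes flow; stroke at Sf1)
#0 →J1  (J1 flow already set via bond 2)
#1 →J2  (C1: C, integral causality)
#3 →I1  (0-jn J2 has e-setter on 1)

dq_C1/dt = F_Sf1 - 2*p_I1/9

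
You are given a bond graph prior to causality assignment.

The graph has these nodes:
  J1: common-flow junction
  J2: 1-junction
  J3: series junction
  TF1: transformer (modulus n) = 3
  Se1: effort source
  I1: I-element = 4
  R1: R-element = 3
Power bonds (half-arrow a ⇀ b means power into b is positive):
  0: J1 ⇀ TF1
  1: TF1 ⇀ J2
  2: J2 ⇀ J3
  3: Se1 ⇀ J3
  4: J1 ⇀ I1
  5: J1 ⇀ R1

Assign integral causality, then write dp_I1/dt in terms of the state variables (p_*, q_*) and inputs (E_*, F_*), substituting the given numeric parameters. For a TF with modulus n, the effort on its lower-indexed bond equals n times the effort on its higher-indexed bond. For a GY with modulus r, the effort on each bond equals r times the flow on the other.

bond 3 stroke→J3  (Se1 fixes effort; stroke away)
bond 2 stroke→J2  (closing 1-jn rule on J3)
bond 1 stroke→TF1  (only one flow-in slot at J2)
bond 0 stroke→J1  (through TF1, causality passes straight; one stroke at TF1)
bond 4 stroke→I1  (prefer integral on I1)
bond 5 stroke→J1  (J1: bond 4 brought flow, rest push out)

dp_I1/dt = 3*E_Se1 - 3*p_I1/4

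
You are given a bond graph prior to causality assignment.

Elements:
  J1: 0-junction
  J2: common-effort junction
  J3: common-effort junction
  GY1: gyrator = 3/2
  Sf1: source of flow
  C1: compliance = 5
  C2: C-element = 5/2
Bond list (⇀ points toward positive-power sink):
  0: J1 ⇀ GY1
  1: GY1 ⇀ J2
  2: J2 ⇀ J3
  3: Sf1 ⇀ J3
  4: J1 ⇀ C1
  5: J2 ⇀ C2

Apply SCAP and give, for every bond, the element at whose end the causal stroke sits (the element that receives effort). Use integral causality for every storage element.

b3 stroke→Sf1  (Sf1 fixes flow; stroke at Sf1)
b2 stroke→J3  (closing 0-jn rule on J3)
b4 stroke→J1  (C1 outputs effort q/C1)
b0 stroke→GY1  (J1: bond 4 brought effort, rest push out)
b1 stroke→GY1  (through GY1, causality inverts; strokes same side of GY1)
b5 stroke→J2  (J2 needs exactly one e-in)

β0 stroke→GY1
β1 stroke→GY1
β2 stroke→J3
β3 stroke→Sf1
β4 stroke→J1
β5 stroke→J2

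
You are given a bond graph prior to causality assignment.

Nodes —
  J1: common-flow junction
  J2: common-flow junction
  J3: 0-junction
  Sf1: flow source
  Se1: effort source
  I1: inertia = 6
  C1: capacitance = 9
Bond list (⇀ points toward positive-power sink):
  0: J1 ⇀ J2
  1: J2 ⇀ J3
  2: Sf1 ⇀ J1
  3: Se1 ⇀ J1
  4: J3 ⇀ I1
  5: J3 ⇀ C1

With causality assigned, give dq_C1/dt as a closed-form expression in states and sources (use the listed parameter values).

dq_C1/dt = F_Sf1 - p_I1/6

b2 |Sf1  (Sf1 fixes flow; stroke at Sf1)
b3 |J1  (source Se1 imposes e)
b0 |J1  (J1: bond 2 brought flow, rest push out)
b1 |J2  (J2 flow already set via bond 0)
b4 |I1  (I1: I, integral causality)
b5 |J3  (closing 0-jn rule on J3)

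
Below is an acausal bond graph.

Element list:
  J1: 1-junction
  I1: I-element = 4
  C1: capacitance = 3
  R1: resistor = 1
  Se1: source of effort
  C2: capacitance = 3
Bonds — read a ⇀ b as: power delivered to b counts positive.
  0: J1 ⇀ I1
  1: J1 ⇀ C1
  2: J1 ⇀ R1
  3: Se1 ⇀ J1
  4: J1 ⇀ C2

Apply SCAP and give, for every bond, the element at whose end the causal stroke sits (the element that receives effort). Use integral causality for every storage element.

β3 stroke→J1  (Se1: effort source, stroke at far end)
β0 stroke→I1  (I1 integral (f out))
β1 stroke→J1  (1-jn J1 has f-setter on 0)
β2 stroke→J1  (common-f at J1 fixed by 0)
β4 stroke→J1  (common-f at J1 fixed by 0)

β0 →I1
β1 →J1
β2 →J1
β3 →J1
β4 →J1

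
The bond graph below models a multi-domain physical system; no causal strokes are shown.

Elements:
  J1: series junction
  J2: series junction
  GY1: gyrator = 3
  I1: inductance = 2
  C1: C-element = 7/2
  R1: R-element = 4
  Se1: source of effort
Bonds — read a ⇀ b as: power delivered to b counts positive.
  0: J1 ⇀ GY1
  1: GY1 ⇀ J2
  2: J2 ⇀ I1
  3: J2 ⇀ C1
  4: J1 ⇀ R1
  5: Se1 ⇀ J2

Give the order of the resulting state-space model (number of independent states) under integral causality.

2  (C1, I1 all integral)

b5 stroke at J2  (Se1: effort source, stroke at far end)
b2 stroke at I1  (I1 integral (f out))
b1 stroke at J2  (common-f at J2 fixed by 2)
b3 stroke at J2  (J2: bond 2 brought flow, rest push out)
b0 stroke at J1  (GY1: gyrator matches bond 1)
b4 stroke at R1  (closing 1-jn rule on J1)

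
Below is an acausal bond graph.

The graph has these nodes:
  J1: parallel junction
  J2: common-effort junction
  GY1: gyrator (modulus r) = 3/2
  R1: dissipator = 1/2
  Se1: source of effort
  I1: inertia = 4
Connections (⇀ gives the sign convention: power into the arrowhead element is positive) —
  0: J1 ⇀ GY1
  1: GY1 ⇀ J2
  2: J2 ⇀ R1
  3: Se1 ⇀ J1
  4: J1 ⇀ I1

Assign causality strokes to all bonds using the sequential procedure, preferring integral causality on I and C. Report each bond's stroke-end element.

#3 |J1  (Se1 (Se) sets effort on bond)
#0 |GY1  (0-jn J1 has e-setter on 3)
#4 |I1  (J1: bond 3 brought effort, rest push out)
#1 |GY1  (GY1: gyrator matches bond 0)
#2 |J2  (J2: last free bond brings effort in)

β0 stroke at GY1
β1 stroke at GY1
β2 stroke at J2
β3 stroke at J1
β4 stroke at I1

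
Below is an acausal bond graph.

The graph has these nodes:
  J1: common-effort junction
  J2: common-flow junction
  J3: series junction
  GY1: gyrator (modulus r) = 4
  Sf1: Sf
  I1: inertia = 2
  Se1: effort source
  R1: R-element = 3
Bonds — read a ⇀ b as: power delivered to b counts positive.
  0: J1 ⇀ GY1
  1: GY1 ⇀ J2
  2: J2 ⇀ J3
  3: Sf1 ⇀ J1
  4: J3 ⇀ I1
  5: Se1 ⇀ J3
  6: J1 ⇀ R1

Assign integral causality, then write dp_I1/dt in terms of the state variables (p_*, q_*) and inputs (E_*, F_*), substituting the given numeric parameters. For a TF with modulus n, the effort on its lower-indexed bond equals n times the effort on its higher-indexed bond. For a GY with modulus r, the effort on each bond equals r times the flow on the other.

dp_I1/dt = E_Se1 + 4*F_Sf1 - 8*p_I1/3

b3 |Sf1  (Sf1: flow source, stroke at near end)
b5 |J3  (Se1 fixes effort; stroke away)
b4 |I1  (prefer integral on I1)
b2 |J3  (common-f at J3 fixed by 4)
b1 |J2  (common-f at J2 fixed by 2)
b0 |J1  (GY GY1: same side as bond 1)
b6 |R1  (J1: bond 0 brought effort, rest push out)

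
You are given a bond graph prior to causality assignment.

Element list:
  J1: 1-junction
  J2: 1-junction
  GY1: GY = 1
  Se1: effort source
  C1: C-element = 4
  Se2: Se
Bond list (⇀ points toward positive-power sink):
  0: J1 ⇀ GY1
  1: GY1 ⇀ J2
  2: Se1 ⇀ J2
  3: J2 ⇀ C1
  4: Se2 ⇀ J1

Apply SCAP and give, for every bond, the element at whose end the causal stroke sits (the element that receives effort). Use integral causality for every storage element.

#0 |GY1
#1 |GY1
#2 |J2
#3 |J2
#4 |J1

#2 |J2  (Se1 fixes effort; stroke away)
#4 |J1  (source Se2 imposes e)
#0 |GY1  (closing 1-jn rule on J1)
#1 |GY1  (GY1: gyrator matches bond 0)
#3 |J2  (J2: bond 1 brought flow, rest push out)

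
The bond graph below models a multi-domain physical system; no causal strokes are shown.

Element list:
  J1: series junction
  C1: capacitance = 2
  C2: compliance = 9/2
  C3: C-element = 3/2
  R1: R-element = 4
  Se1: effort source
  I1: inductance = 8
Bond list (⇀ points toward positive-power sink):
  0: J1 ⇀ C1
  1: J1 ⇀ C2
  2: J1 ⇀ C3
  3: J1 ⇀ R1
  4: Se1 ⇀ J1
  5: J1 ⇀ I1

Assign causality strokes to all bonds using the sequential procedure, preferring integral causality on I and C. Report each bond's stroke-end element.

bond 4 stroke at J1  (Se1 fixes effort; stroke away)
bond 0 stroke at J1  (C1 outputs effort q/C1)
bond 1 stroke at J1  (C2 outputs effort q/C2)
bond 2 stroke at J1  (C3: C, integral causality)
bond 5 stroke at I1  (prefer integral on I1)
bond 3 stroke at J1  (1-jn J1 has f-setter on 5)

#0 |J1
#1 |J1
#2 |J1
#3 |J1
#4 |J1
#5 |I1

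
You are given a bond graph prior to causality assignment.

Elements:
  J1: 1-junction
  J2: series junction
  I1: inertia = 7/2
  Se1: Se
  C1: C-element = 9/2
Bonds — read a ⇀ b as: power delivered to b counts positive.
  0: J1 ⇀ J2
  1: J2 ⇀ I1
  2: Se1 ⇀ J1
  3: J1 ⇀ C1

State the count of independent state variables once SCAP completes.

#2 →J1  (source Se1 imposes e)
#1 →I1  (prefer integral on I1)
#0 →J2  (1-jn J2 has f-setter on 1)
#3 →J1  (common-f at J1 fixed by 0)

2  (C1, I1 all integral)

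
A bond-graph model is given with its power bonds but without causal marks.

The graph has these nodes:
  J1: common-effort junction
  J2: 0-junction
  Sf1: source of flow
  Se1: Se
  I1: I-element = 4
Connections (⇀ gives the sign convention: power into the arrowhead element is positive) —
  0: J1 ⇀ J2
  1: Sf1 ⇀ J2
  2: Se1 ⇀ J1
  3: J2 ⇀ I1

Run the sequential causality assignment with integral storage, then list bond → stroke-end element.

β0 |J2
β1 |Sf1
β2 |J1
β3 |I1

bond 1 |Sf1  (Sf1: flow source, stroke at near end)
bond 2 |J1  (Se1 (Se) sets effort on bond)
bond 0 |J2  (J1 effort already set via bond 2)
bond 3 |I1  (J2 effort already set via bond 0)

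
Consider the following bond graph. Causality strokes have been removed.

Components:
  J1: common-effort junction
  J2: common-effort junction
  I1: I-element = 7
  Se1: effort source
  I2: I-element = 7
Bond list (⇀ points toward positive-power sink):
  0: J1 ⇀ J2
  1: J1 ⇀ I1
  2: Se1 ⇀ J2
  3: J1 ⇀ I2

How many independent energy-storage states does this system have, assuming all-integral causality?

b2 →J2  (Se1 (Se) sets effort on bond)
b0 →J1  (J2: bond 2 brought effort, rest push out)
b1 →I1  (common-e at J1 fixed by 0)
b3 →I2  (0-jn J1 has e-setter on 0)

2  (I1, I2 all integral)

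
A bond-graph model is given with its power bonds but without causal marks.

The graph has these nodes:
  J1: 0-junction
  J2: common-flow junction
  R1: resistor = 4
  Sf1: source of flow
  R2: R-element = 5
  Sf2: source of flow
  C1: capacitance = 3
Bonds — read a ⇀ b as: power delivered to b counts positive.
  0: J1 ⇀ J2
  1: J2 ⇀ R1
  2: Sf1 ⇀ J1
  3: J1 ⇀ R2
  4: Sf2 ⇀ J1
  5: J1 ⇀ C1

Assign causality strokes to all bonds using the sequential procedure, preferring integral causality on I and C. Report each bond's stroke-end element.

bond 0 stroke at J2
bond 1 stroke at R1
bond 2 stroke at Sf1
bond 3 stroke at R2
bond 4 stroke at Sf2
bond 5 stroke at J1

b2 stroke at Sf1  (source Sf1 imposes f)
b4 stroke at Sf2  (Sf2 (Sf) sets flow on bond)
b5 stroke at J1  (prefer integral on C1)
b0 stroke at J2  (common-e at J1 fixed by 5)
b3 stroke at R2  (J1: bond 5 brought effort, rest push out)
b1 stroke at R1  (closing 1-jn rule on J2)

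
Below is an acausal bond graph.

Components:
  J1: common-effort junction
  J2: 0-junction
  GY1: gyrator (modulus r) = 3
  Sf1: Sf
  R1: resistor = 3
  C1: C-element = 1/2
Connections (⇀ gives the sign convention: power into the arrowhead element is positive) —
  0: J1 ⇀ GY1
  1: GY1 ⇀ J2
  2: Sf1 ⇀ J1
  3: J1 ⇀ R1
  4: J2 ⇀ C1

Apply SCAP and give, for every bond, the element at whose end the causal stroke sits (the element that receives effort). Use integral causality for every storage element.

#2 stroke at Sf1  (Sf1 fixes flow; stroke at Sf1)
#4 stroke at J2  (C1 integral (e out))
#1 stroke at GY1  (0-jn J2 has e-setter on 4)
#0 stroke at GY1  (GY GY1: same side as bond 1)
#3 stroke at J1  (J1: last free bond brings effort in)

b0 |GY1
b1 |GY1
b2 |Sf1
b3 |J1
b4 |J2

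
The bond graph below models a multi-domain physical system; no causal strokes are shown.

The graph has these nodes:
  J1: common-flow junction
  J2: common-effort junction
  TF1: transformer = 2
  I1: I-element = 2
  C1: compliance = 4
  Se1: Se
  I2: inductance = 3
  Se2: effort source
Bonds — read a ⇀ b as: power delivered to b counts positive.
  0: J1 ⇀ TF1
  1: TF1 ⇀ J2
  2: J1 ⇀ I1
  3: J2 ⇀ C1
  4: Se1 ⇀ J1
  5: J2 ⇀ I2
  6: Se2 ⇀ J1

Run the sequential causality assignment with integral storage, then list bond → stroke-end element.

#4 stroke→J1  (Se1: effort source, stroke at far end)
#6 stroke→J1  (Se2: effort source, stroke at far end)
#2 stroke→I1  (I1 integral (f out))
#0 stroke→J1  (J1 flow already set via bond 2)
#1 stroke→TF1  (through TF1, causality passes straight; one stroke at TF1)
#3 stroke→J2  (C1 integral (e out))
#5 stroke→I2  (J2: bond 3 brought effort, rest push out)

b0 stroke→J1
b1 stroke→TF1
b2 stroke→I1
b3 stroke→J2
b4 stroke→J1
b5 stroke→I2
b6 stroke→J1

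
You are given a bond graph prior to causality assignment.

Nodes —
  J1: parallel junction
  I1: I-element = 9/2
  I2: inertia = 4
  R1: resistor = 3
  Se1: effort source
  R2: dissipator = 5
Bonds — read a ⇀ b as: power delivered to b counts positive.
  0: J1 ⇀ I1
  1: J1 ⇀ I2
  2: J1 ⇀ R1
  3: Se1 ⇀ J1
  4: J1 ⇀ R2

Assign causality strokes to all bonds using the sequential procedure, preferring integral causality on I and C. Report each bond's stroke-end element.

b0 |I1
b1 |I2
b2 |R1
b3 |J1
b4 |R2

β3 stroke at J1  (source Se1 imposes e)
β0 stroke at I1  (J1 effort already set via bond 3)
β1 stroke at I2  (J1 effort already set via bond 3)
β2 stroke at R1  (J1: bond 3 brought effort, rest push out)
β4 stroke at R2  (J1: bond 3 brought effort, rest push out)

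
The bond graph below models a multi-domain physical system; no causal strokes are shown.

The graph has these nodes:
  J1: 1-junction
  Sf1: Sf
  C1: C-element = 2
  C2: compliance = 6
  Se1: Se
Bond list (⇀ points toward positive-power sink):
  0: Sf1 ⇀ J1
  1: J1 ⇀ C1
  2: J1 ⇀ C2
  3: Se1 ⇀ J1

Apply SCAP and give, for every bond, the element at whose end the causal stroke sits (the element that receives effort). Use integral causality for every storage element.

β0 →Sf1  (Sf1 fixes flow; stroke at Sf1)
β3 →J1  (Se1 fixes effort; stroke away)
β1 →J1  (1-jn J1 has f-setter on 0)
β2 →J1  (common-f at J1 fixed by 0)

b0 →Sf1
b1 →J1
b2 →J1
b3 →J1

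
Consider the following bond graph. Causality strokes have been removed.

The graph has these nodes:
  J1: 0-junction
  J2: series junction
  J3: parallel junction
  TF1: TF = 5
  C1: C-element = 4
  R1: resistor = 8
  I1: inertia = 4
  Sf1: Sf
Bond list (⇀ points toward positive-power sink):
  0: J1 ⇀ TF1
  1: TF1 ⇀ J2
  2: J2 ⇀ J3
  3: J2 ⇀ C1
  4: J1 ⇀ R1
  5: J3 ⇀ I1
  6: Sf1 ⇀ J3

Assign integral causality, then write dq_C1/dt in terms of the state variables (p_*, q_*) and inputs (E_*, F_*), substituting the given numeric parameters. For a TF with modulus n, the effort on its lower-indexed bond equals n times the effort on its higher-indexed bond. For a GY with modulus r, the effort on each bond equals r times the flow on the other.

dq_C1/dt = -F_Sf1 + p_I1/4

bond 6 →Sf1  (Sf1 fixes flow; stroke at Sf1)
bond 3 →J2  (prefer integral on C1)
bond 5 →I1  (I1 outputs flow p/I1)
bond 2 →J3  (J3: last free bond brings effort in)
bond 1 →J2  (J2 flow already set via bond 2)
bond 0 →TF1  (through TF1, causality passes straight; one stroke at TF1)
bond 4 →J1  (closing 0-jn rule on J1)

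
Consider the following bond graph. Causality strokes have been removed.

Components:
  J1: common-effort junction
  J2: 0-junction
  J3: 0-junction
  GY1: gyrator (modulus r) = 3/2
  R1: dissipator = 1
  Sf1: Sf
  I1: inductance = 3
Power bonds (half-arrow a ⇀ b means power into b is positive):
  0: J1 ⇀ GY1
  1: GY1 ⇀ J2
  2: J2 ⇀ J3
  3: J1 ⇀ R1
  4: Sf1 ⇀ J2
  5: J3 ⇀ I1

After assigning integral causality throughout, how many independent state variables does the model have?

1  (I1 all integral)

b4 →Sf1  (source Sf1 imposes f)
b5 →I1  (I1 outputs flow p/I1)
b2 →J3  (J3: last free bond brings effort in)
b1 →J2  (only one effort-in slot at J2)
b0 →J1  (GY1 both-in/both-out from 1)
b3 →R1  (J1 effort already set via bond 0)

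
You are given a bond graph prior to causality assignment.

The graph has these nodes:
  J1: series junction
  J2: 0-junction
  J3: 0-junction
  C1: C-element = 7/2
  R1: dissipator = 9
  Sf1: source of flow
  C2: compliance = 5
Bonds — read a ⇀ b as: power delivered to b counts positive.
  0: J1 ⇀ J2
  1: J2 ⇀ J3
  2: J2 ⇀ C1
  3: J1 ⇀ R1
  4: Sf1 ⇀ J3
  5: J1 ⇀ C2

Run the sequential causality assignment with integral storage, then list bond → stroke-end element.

β0 stroke→J1
β1 stroke→J3
β2 stroke→J2
β3 stroke→R1
β4 stroke→Sf1
β5 stroke→J1

b4 |Sf1  (Sf1 (Sf) sets flow on bond)
b1 |J3  (closing 0-jn rule on J3)
b2 |J2  (C1 outputs effort q/C1)
b0 |J1  (0-jn J2 has e-setter on 2)
b5 |J1  (C2 integral (e out))
b3 |R1  (closing 1-jn rule on J1)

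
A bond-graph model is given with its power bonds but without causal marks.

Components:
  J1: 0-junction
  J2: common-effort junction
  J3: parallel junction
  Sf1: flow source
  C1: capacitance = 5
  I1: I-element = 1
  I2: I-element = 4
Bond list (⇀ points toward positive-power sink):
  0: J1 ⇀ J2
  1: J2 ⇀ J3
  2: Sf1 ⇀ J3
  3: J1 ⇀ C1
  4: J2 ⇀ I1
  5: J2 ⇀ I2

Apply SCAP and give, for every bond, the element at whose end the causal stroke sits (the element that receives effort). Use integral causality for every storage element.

bond 0 →J2
bond 1 →J3
bond 2 →Sf1
bond 3 →J1
bond 4 →I1
bond 5 →I2

b2 |Sf1  (Sf1 fixes flow; stroke at Sf1)
b1 |J3  (J3: last free bond brings effort in)
b3 |J1  (C1: C, integral causality)
b0 |J2  (J1 effort already set via bond 3)
b4 |I1  (common-e at J2 fixed by 0)
b5 |I2  (common-e at J2 fixed by 0)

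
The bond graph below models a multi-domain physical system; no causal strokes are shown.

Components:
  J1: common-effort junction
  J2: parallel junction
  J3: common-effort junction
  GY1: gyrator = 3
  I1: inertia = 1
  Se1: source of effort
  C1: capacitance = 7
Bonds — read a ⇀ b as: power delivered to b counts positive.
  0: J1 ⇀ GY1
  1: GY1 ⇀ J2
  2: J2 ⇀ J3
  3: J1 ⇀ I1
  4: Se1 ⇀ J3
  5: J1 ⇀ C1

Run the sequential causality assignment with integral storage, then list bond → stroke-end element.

#4 →J3  (Se1 (Se) sets effort on bond)
#2 →J2  (J3 effort already set via bond 4)
#1 →GY1  (common-e at J2 fixed by 2)
#0 →GY1  (through GY1, causality inverts; strokes same side of GY1)
#3 →I1  (I1 integral (f out))
#5 →J1  (closing 0-jn rule on J1)

b0 →GY1
b1 →GY1
b2 →J2
b3 →I1
b4 →J3
b5 →J1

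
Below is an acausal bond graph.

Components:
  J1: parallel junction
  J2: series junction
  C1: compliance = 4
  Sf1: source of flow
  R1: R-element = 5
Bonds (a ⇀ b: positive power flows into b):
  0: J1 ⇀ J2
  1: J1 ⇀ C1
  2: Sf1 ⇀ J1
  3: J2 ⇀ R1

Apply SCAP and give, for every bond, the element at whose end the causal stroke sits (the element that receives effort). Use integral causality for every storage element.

β2 stroke at Sf1  (Sf1 (Sf) sets flow on bond)
β1 stroke at J1  (C1 integral (e out))
β0 stroke at J2  (common-e at J1 fixed by 1)
β3 stroke at R1  (J2 needs exactly one f-in)

b0 |J2
b1 |J1
b2 |Sf1
b3 |R1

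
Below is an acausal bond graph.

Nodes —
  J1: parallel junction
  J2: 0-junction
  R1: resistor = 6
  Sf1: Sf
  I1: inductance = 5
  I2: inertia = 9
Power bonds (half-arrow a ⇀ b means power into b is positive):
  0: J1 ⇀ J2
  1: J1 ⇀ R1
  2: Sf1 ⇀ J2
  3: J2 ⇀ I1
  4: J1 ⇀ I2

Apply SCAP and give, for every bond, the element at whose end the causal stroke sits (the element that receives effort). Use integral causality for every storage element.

#0 |J2
#1 |J1
#2 |Sf1
#3 |I1
#4 |I2

β2 stroke at Sf1  (Sf1 fixes flow; stroke at Sf1)
β3 stroke at I1  (I1: I, integral causality)
β0 stroke at J2  (J2: last free bond brings effort in)
β4 stroke at I2  (I2: I, integral causality)
β1 stroke at J1  (only one effort-in slot at J1)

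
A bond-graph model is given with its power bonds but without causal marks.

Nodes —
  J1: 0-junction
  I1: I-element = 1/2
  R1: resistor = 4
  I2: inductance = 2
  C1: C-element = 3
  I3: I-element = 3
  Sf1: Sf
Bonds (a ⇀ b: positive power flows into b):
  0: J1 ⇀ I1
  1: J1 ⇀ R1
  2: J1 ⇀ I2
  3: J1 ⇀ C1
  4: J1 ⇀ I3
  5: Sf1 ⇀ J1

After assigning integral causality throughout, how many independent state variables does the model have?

4  (C1, I1, I2, I3 all integral)

#5 stroke→Sf1  (Sf1 fixes flow; stroke at Sf1)
#0 stroke→I1  (prefer integral on I1)
#2 stroke→I2  (prefer integral on I2)
#3 stroke→J1  (C1 integral (e out))
#1 stroke→R1  (common-e at J1 fixed by 3)
#4 stroke→I3  (J1: bond 3 brought effort, rest push out)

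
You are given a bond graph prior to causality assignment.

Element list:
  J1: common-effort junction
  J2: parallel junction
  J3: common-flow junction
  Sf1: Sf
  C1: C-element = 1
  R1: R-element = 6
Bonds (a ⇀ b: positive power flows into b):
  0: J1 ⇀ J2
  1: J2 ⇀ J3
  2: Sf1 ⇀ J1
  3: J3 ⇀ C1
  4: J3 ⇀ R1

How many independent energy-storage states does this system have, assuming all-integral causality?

#2 stroke at Sf1  (Sf1: flow source, stroke at near end)
#0 stroke at J1  (J1 needs exactly one e-in)
#1 stroke at J2  (only one effort-in slot at J2)
#3 stroke at J3  (common-f at J3 fixed by 1)
#4 stroke at J3  (J3 flow already set via bond 1)

1  (C1 all integral)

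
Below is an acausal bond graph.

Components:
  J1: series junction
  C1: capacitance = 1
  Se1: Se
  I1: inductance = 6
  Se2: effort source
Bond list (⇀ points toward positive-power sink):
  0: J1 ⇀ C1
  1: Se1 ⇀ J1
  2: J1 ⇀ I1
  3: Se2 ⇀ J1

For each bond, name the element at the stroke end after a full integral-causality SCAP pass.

#0 →J1
#1 →J1
#2 →I1
#3 →J1

bond 1 |J1  (Se1 (Se) sets effort on bond)
bond 3 |J1  (Se2 fixes effort; stroke away)
bond 0 |J1  (C1 integral (e out))
bond 2 |I1  (only one flow-in slot at J1)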